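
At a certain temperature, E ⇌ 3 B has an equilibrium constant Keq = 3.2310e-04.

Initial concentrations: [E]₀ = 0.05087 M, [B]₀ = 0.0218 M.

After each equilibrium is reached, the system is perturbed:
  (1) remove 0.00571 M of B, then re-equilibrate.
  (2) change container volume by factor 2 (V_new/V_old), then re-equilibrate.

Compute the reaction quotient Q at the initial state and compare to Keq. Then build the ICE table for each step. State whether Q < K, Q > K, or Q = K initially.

Q₀ = 2.0366e-04; Q < K (proceeds forward)

Q₀ = 2.0366e-04 vs Keq = 3.2310e-04 ⇒ Q<K, forward
Step 1:
                   E          B
  Initial    0.05087     0.0218
  Change   -0.001144   0.003433
  Equil      0.04973    0.02523
  solve Keq expr → x = 0.001144; check Q = 3.2310e-04
Then remove 0.00571 M of B.
Step 2:
                   E          B
  Initial    0.04973    0.01952
  Change   -0.001801   0.005402
  Equil      0.04793    0.02492
  solve Keq expr → x = 0.001801; check Q = 3.2310e-04
Then change container volume by factor 2 (V_new/V_old).
Step 3:
                   E          B
  Initial    0.02396    0.01246
  Change   -0.002229   0.006687
  Equil      0.02173    0.01915
  solve Keq expr → x = 0.002229; check Q = 3.2310e-04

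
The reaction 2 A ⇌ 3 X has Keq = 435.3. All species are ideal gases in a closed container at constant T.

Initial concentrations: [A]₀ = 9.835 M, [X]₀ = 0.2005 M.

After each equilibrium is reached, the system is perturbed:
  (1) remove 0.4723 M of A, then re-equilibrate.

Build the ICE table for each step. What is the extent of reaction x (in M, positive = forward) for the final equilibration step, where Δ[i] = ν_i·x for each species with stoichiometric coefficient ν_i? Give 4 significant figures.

x = -0.1725 M

Q₀ = 8.3329e-05 vs Keq = 435.3 ⇒ Q<K, forward
Step 1:
                  A         X
  I           9.835    0.2005
  C          -7.849     11.77
  E           1.986     11.97
  solve Keq expr → x = 3.925; check Q = 435.3
Then remove 0.4723 M of A.
Step 2:
                  A         X
  I           1.514     11.97
  C           0.345   -0.5175
  E           1.859     11.46
  solve Keq expr → x = -0.1725; check Q = 435.3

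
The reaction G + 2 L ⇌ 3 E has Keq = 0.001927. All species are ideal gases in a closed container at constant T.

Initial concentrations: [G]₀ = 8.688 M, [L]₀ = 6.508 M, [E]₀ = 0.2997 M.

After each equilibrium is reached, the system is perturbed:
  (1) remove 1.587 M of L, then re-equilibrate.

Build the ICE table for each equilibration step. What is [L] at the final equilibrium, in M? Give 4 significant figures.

[L]_eq = 4.648 M

Q₀ = 7.3155e-05 vs Keq = 0.001927 ⇒ Q<K, forward
Step 1:
                   G          L          E
  init         8.688      6.508     0.2997
  Δ           -0.184     -0.368      0.552
  eq           8.504       6.14     0.8517
  solve Keq expr → x = 0.184; check Q = 0.001927
Then remove 1.587 M of L.
Step 2:
                   G          L          E
  init         8.504      4.553     0.8517
  Δ          0.04764    0.09528    -0.1429
  eq           8.552      4.648     0.7088
  solve Keq expr → x = -0.04764; check Q = 0.001927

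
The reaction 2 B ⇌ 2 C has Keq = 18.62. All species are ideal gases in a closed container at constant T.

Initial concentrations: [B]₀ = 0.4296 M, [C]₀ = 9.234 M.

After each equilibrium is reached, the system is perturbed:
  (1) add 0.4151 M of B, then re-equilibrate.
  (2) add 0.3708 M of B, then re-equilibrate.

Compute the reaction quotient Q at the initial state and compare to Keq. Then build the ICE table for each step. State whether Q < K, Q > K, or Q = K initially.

Q₀ = 462 vs Keq = 18.62 ⇒ Q>K, reverse
Step 1:
                  B         C
  Initial    0.4296     9.234
  Change      1.389    -1.389
  Equil       1.818     7.845
  solve Keq expr → x = -0.6943; check Q = 18.62
Then add 0.4151 M of B.
Step 2:
                  B         C
  Initial     2.233     7.845
  Change     -0.337     0.337
  Equil       1.896     8.182
  solve Keq expr → x = 0.1685; check Q = 18.62
Then add 0.3708 M of B.
Step 3:
                  B         C
  Initial     2.267     8.182
  Change     -0.301     0.301
  Equil       1.966     8.483
  solve Keq expr → x = 0.1505; check Q = 18.62

Q₀ = 462; Q > K (proceeds reverse)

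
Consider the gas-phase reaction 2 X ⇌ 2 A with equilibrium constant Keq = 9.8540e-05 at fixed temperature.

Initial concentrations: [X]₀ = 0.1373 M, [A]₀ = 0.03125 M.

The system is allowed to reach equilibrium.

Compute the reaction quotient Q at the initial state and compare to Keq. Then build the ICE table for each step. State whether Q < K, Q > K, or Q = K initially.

Q₀ = 0.0518; Q > K (proceeds reverse)

Q₀ = 0.0518 vs Keq = 9.8540e-05 ⇒ Q>K, reverse
Step 1:
                    X           A
  Initial      0.1373     0.03125
  Change      0.02959    -0.02959
  Equil        0.1669    0.001657
  solve Keq expr → x = -0.0148; check Q = 9.8540e-05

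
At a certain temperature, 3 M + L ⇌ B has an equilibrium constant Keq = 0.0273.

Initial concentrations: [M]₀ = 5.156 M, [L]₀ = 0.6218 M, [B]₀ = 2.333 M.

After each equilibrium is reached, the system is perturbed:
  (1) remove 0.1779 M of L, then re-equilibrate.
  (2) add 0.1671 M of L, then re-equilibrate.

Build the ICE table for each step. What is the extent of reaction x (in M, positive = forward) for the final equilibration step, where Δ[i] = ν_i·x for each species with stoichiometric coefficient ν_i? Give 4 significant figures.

x = 0.07534 M

Q₀ = 0.02737 vs Keq = 0.0273 ⇒ Q>K, reverse
Step 1:
                   M          L          B
  init         5.156     0.6218      2.333
  Δ         0.002124 7.0800e-04 -7.0800e-04
  eq           5.158     0.6225      2.332
  solve Keq expr → x = -7.0800e-04; check Q = 0.0273
Then remove 0.1779 M of L.
Step 2:
                   M          L          B
  init         5.158     0.4446      2.332
  Δ           0.2398    0.07994   -0.07994
  eq           5.398     0.5245      2.252
  solve Keq expr → x = -0.07994; check Q = 0.0273
Then add 0.1671 M of L.
Step 3:
                   M          L          B
  init         5.398     0.6916      2.252
  Δ           -0.226   -0.07534    0.07534
  eq           5.172     0.6163      2.328
  solve Keq expr → x = 0.07534; check Q = 0.0273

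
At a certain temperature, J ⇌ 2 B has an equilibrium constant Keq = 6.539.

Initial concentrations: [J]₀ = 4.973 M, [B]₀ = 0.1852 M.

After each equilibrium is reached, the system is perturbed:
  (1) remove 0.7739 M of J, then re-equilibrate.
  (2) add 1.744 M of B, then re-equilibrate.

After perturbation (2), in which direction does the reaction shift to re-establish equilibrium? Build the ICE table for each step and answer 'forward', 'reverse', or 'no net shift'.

Direction: reverse

Q₀ = 0.006897 vs Keq = 6.539 ⇒ Q<K, forward
Step 1:
                   J          B
  I            4.973     0.1852
  C           -2.082      4.163
  E            2.891      4.348
  solve Keq expr → x = 2.082; check Q = 6.539
Then remove 0.7739 M of J.
Step 2:
                   J          B
  I            2.118      4.348
  C           0.2195     -0.439
  E            2.337      3.909
  solve Keq expr → x = -0.2195; check Q = 6.539
Then add 1.744 M of B.
Step 3:
                   J          B
  I            2.337      5.653
  C           0.6258     -1.252
  E            2.963      4.402
  solve Keq expr → x = -0.6258; check Q = 6.539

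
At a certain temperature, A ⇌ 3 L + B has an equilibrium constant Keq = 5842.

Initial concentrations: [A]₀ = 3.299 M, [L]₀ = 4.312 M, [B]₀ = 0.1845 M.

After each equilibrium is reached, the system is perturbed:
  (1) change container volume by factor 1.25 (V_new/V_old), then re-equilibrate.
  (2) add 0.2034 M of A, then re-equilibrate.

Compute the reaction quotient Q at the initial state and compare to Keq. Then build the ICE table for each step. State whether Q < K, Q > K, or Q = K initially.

Q₀ = 4.484 vs Keq = 5842 ⇒ Q<K, forward
Step 1:
                  A         L         B
  init        3.299     4.312    0.1845
  Δ          -2.522     7.567     2.522
  eq         0.7767     11.88     2.707
  solve Keq expr → x = 2.522; check Q = 5842
Then change container volume by factor 1.25 (V_new/V_old).
Step 2:
                  A         L         B
  init       0.6213     9.503     2.165
  Δ         -0.2024    0.6073    0.2024
  eq         0.4189     10.11     2.368
  solve Keq expr → x = 0.2024; check Q = 5842
Then add 0.2034 M of A.
Step 3:
                  A         L         B
  init       0.6223     10.11     2.368
  Δ         -0.1283    0.3849    0.1283
  eq          0.494      10.5     2.496
  solve Keq expr → x = 0.1283; check Q = 5842

Q₀ = 4.484; Q < K (proceeds forward)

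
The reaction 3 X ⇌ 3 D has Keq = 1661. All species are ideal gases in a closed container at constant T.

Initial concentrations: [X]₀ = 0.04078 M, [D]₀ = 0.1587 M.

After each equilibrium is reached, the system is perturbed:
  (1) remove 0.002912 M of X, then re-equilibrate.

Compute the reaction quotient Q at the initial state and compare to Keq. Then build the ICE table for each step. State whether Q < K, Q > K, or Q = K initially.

Q₀ = 58.94; Q < K (proceeds forward)

Q₀ = 58.94 vs Keq = 1661 ⇒ Q<K, forward
Step 1:
                  X         D
  I         0.04078    0.1587
  C        -0.02525   0.02525
  E         0.01553    0.1839
  solve Keq expr → x = 0.008416; check Q = 1661
Then remove 0.002912 M of X.
Step 2:
                  X         D
  I         0.01262    0.1839
  C        0.002685 -0.002685
  E         0.01531    0.1813
  solve Keq expr → x = -8.9509e-04; check Q = 1661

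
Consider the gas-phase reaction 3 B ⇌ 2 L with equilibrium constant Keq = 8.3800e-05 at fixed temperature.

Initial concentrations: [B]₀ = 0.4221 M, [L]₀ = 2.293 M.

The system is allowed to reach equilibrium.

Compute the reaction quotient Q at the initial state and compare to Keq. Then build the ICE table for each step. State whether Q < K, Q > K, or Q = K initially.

Q₀ = 69.91 vs Keq = 8.3800e-05 ⇒ Q>K, reverse
Step 1:
                    B           L
  Initial      0.4221       2.293
  Change        3.339      -2.226
  Equil         3.761     0.06678
  solve Keq expr → x = -1.113; check Q = 8.3800e-05

Q₀ = 69.91; Q > K (proceeds reverse)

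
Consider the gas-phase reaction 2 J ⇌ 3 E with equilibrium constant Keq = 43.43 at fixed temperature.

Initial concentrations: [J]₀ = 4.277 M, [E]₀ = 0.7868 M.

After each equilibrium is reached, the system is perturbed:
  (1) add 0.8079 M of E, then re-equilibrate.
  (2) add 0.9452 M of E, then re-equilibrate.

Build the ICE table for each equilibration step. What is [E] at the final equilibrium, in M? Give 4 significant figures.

Q₀ = 0.02663 vs Keq = 43.43 ⇒ Q<K, forward
Step 1:
                    J           E
  I             4.277      0.7868
  C            -2.679       4.018
  E             1.598       4.805
  solve Keq expr → x = 1.339; check Q = 43.43
Then add 0.8079 M of E.
Step 2:
                    J           E
  I             1.598       5.613
  C            0.2336     -0.3504
  E             1.832       5.262
  solve Keq expr → x = -0.1168; check Q = 43.43
Then add 0.9452 M of E.
Step 3:
                    J           E
  I             1.832       6.208
  C            0.2805     -0.4208
  E             2.112       5.787
  solve Keq expr → x = -0.1403; check Q = 43.43

[E]_eq = 5.787 M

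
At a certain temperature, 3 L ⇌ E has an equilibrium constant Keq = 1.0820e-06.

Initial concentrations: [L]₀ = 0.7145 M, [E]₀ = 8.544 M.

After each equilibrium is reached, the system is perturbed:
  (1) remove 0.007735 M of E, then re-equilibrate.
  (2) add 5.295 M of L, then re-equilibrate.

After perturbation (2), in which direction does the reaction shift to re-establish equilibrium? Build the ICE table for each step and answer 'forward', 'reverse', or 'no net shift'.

Q₀ = 23.42 vs Keq = 1.0820e-06 ⇒ Q>K, reverse
Step 1:
                   L          E
  Initial     0.7145      8.544
  Change       25.57     -8.524
  Equil        26.29    0.01966
  solve Keq expr → x = -8.524; check Q = 1.0820e-06
Then remove 0.007735 M of E.
Step 2:
                   L          E
  Initial      26.29    0.01192
  Change    -0.02305   0.007683
  Equil        26.26     0.0196
  solve Keq expr → x = 0.007683; check Q = 1.0820e-06
Then add 5.295 M of L.
Step 3:
                   L          E
  Initial      31.56     0.0196
  Change    -0.04281    0.01427
  Equil        31.52    0.03387
  solve Keq expr → x = 0.01427; check Q = 1.0820e-06

Direction: forward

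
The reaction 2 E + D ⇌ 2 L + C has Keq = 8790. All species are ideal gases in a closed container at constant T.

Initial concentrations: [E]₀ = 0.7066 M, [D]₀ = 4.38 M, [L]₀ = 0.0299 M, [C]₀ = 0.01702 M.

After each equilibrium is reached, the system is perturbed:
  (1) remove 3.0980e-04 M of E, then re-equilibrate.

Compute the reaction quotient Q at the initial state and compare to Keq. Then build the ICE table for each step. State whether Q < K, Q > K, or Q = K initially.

Q₀ = 6.9579e-06 vs Keq = 8790 ⇒ Q<K, forward
Step 1:
                    E           D           L           C
  Initial      0.7066        4.38      0.0299     0.01702
  Change      -0.7042     -0.3521      0.7042      0.3521
  Equil       0.00237       4.028      0.7341      0.3691
  solve Keq expr → x = 0.3521; check Q = 8790
Then remove 3.0980e-04 M of E.
Step 2:
                    E           D           L           C
  Initial    0.002061       4.028      0.7341      0.3691
  Change   3.0826e-04  1.5413e-04 -3.0826e-04 -1.5413e-04
  Equil      0.002369       4.028      0.7338       0.369
  solve Keq expr → x = -1.5413e-04; check Q = 8790

Q₀ = 6.9579e-06; Q < K (proceeds forward)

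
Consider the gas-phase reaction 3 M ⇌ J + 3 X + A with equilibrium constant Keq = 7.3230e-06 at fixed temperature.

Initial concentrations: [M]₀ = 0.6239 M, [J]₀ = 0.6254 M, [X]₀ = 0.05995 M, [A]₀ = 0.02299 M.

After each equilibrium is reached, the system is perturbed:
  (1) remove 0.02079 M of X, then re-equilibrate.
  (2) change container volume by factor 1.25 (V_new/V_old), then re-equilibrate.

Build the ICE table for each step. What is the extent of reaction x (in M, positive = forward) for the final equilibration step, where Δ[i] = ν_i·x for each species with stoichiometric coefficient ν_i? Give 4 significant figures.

Q₀ = 1.2756e-05 vs Keq = 7.3230e-06 ⇒ Q>K, reverse
Step 1:
                    M           J           X           A
  I            0.6239      0.6254     0.05995     0.02299
  C          0.007488   -0.002496   -0.007488   -0.002496
  E            0.6314      0.6229     0.05246     0.02049
  solve Keq expr → x = -0.002496; check Q = 7.3230e-06
Then remove 0.02079 M of X.
Step 2:
                    M           J           X           A
  I            0.6314      0.6229     0.03167     0.02049
  C          -0.01564    0.005212     0.01564    0.005212
  E            0.6158      0.6281     0.04731     0.02571
  solve Keq expr → x = 0.005212; check Q = 7.3230e-06
Then change container volume by factor 1.25 (V_new/V_old).
Step 3:
                    M           J           X           A
  I            0.4926      0.5025     0.03785     0.02057
  C          -0.00459     0.00153     0.00459     0.00153
  E             0.488       0.504     0.04244     0.02209
  solve Keq expr → x = 0.00153; check Q = 7.3230e-06

x = 0.00153 M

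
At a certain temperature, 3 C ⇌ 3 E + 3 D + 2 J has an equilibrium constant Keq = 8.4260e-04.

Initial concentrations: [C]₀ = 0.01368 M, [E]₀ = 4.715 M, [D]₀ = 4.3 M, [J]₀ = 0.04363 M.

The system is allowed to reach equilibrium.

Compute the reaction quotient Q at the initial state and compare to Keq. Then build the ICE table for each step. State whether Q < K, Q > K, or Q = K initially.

Q₀ = 6.1967e+06 vs Keq = 8.4260e-04 ⇒ Q>K, reverse
Step 1:
                   C          E          D          J
  I          0.01368      4.715        4.3    0.04363
  C          0.06543   -0.06543   -0.06543   -0.04362
  E          0.07911       4.65      4.235 7.3936e-06
  solve Keq expr → x = -0.02181; check Q = 8.4260e-04

Q₀ = 6.1967e+06; Q > K (proceeds reverse)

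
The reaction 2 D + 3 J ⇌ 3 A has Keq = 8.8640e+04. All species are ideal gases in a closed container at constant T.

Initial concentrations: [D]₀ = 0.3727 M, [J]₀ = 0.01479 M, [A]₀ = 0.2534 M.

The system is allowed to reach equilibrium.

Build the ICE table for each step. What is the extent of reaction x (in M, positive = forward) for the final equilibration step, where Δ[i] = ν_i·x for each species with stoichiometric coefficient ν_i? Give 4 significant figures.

x = 0.001204 M

Q₀ = 3.6207e+04 vs Keq = 8.8640e+04 ⇒ Q<K, forward
Step 1:
                   D          J          A
  init        0.3727    0.01479     0.2534
  Δ        -0.002408  -0.003612   0.003612
  eq          0.3703    0.01118      0.257
  solve Keq expr → x = 0.001204; check Q = 8.8640e+04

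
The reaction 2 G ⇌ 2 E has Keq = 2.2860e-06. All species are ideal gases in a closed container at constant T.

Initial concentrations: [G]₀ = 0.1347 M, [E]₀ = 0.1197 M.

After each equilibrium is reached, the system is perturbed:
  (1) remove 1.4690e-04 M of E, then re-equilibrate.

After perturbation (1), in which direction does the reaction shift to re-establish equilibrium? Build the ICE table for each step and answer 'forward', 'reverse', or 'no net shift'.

Q₀ = 0.7897 vs Keq = 2.2860e-06 ⇒ Q>K, reverse
Step 1:
                   G          E
  init        0.1347     0.1197
  Δ           0.1193    -0.1193
  eq           0.254 3.8406e-04
  solve Keq expr → x = -0.05966; check Q = 2.2860e-06
Then remove 1.4690e-04 M of E.
Step 2:
                   G          E
  init         0.254 2.3716e-04
  Δ       -1.4668e-04 1.4668e-04
  eq          0.2539 3.8384e-04
  solve Keq expr → x = 7.3339e-05; check Q = 2.2860e-06

Direction: forward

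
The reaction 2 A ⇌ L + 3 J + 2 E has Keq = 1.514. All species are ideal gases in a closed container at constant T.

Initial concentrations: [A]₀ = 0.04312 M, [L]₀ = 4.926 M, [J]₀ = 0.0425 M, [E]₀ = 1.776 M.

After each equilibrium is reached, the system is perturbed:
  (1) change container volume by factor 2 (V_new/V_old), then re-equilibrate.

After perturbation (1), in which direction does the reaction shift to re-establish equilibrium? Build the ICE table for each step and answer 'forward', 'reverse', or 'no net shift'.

Direction: forward

Q₀ = 0.6415 vs Keq = 1.514 ⇒ Q<K, forward
Step 1:
                   A          L          J          E
  Initial    0.04312      4.926     0.0425      1.776
  Change   -0.005828   0.002914   0.008742   0.005828
  Equil      0.03729      4.929    0.05124      1.782
  solve Keq expr → x = 0.002914; check Q = 1.514
Then change container volume by factor 2 (V_new/V_old).
Step 2:
                   A          L          J          E
  Initial    0.01865      2.464    0.02562     0.8909
  Change   -0.009494   0.004747    0.01424   0.009494
  Equil     0.009152      2.469    0.03986     0.9004
  solve Keq expr → x = 0.004747; check Q = 1.514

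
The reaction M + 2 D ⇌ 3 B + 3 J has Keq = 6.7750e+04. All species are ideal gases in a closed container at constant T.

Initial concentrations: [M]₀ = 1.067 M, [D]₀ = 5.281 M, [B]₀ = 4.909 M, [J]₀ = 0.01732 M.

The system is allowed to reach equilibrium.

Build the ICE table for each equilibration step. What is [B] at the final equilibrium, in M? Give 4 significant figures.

Q₀ = 2.0655e-05 vs Keq = 6.7750e+04 ⇒ Q<K, forward
Step 1:
                    M           D           B           J
  Initial       1.067       5.281       4.909     0.01732
  Change       -1.044      -2.087       3.131       3.131
  Equil       0.02346       3.194        8.04       3.148
  solve Keq expr → x = 1.044; check Q = 6.7750e+04

[B]_eq = 8.04 M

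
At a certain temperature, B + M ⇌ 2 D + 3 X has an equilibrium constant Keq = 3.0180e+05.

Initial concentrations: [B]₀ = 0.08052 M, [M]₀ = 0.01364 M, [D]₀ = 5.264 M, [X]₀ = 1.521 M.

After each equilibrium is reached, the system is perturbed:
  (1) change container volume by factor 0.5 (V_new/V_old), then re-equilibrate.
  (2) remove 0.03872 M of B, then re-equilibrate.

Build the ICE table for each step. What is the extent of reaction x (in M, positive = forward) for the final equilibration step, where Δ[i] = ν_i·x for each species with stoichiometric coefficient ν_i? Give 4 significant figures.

x = -0.008354 M

Q₀ = 8.8777e+04 vs Keq = 3.0180e+05 ⇒ Q<K, forward
Step 1:
                  B         M         D         X
  I         0.08052   0.01364     5.264     1.521
  C       -0.008859 -0.008859   0.01772   0.02658
  E         0.07166  0.004781     5.282     1.548
  solve Keq expr → x = 0.008859; check Q = 3.0180e+05
Then change container volume by factor 0.5 (V_new/V_old).
Step 2:
                  B         M         D         X
  I          0.1433  0.009562     10.56     3.095
  C         0.04189   0.04189  -0.08377   -0.1257
  E          0.1852   0.05145     10.48     2.969
  solve Keq expr → x = -0.04189; check Q = 3.0180e+05
Then remove 0.03872 M of B.
Step 3:
                  B         M         D         X
  I          0.1465   0.05145     10.48     2.969
  C        0.008354  0.008354  -0.01671  -0.02506
  E          0.1548    0.0598     10.46     2.944
  solve Keq expr → x = -0.008354; check Q = 3.0180e+05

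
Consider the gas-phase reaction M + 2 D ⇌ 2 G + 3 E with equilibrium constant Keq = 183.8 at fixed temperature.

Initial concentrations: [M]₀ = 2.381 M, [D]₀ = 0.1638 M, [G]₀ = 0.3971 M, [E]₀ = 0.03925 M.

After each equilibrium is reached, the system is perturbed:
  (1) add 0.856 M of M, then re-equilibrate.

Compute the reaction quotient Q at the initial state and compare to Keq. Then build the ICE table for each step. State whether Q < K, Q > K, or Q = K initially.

Q₀ = 1.4926e-04 vs Keq = 183.8 ⇒ Q<K, forward
Step 1:
                  M         D         G         E
  init        2.381    0.1638    0.3971   0.03925
  Δ        -0.07991   -0.1598    0.1598    0.2397
  eq          2.301   0.00399    0.5569     0.279
  solve Keq expr → x = 0.07991; check Q = 183.8
Then add 0.856 M of M.
Step 2:
                  M         D         G         E
  init        3.157   0.00399    0.5569     0.279
  Δ       -2.8222e-04 -5.6445e-04 5.6445e-04 8.4667e-04
  eq          3.157  0.003426    0.5575    0.2798
  solve Keq expr → x = 2.8222e-04; check Q = 183.8

Q₀ = 1.4926e-04; Q < K (proceeds forward)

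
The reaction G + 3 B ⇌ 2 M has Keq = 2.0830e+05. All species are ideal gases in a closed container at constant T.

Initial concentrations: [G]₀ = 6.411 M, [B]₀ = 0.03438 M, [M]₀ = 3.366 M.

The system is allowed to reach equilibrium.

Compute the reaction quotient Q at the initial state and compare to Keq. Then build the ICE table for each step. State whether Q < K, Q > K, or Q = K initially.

Q₀ = 4.3490e+04 vs Keq = 2.0830e+05 ⇒ Q<K, forward
Step 1:
                  G         B         M
  init        6.411   0.03438     3.366
  Δ       -0.004647  -0.01394  0.009295
  eq          6.406   0.02044     3.375
  solve Keq expr → x = 0.004647; check Q = 2.0830e+05

Q₀ = 4.3490e+04; Q < K (proceeds forward)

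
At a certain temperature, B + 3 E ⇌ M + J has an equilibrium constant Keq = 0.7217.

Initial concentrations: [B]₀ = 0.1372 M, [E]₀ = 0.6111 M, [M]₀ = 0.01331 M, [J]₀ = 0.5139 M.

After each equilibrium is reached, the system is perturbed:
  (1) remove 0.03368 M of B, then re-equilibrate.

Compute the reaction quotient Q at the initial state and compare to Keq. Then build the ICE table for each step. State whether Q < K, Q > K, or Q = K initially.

Q₀ = 0.2185; Q < K (proceeds forward)

Q₀ = 0.2185 vs Keq = 0.7217 ⇒ Q<K, forward
Step 1:
                    B           E           M           J
  init         0.1372      0.6111     0.01331      0.5139
  Δ          -0.01609    -0.04828     0.01609     0.01609
  eq           0.1211      0.5628      0.0294        0.53
  solve Keq expr → x = 0.01609; check Q = 0.7217
Then remove 0.03368 M of B.
Step 2:
                    B           E           M           J
  init        0.08743      0.5628      0.0294        0.53
  Δ          0.004935      0.0148   -0.004935   -0.004935
  eq          0.09236      0.5776     0.02447      0.5251
  solve Keq expr → x = -0.004935; check Q = 0.7217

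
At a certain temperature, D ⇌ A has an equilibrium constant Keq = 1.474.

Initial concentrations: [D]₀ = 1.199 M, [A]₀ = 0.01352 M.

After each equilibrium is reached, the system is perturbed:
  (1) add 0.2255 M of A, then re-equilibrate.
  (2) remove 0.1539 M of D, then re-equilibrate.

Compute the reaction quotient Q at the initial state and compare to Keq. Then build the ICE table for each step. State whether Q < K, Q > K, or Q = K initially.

Q₀ = 0.01128; Q < K (proceeds forward)

Q₀ = 0.01128 vs Keq = 1.474 ⇒ Q<K, forward
Step 1:
                   D          A
  init         1.199    0.01352
  Δ          -0.7089     0.7089
  eq          0.4901     0.7224
  solve Keq expr → x = 0.7089; check Q = 1.474
Then add 0.2255 M of A.
Step 2:
                   D          A
  init        0.4901     0.9479
  Δ          0.09115   -0.09115
  eq          0.5813     0.8568
  solve Keq expr → x = -0.09115; check Q = 1.474
Then remove 0.1539 M of D.
Step 3:
                   D          A
  init        0.4274     0.8568
  Δ          0.09169   -0.09169
  eq           0.519     0.7651
  solve Keq expr → x = -0.09169; check Q = 1.474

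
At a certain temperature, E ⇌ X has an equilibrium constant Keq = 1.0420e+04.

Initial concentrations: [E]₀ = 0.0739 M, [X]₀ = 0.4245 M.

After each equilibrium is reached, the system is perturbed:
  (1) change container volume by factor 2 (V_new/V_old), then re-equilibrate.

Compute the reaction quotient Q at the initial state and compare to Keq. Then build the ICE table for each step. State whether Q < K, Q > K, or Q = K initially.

Q₀ = 5.744; Q < K (proceeds forward)

Q₀ = 5.744 vs Keq = 1.0420e+04 ⇒ Q<K, forward
Step 1:
                    E           X
  init         0.0739      0.4245
  Δ          -0.07385     0.07385
  eq       4.7827e-05      0.4984
  solve Keq expr → x = 0.07385; check Q = 1.0420e+04
Then change container volume by factor 2 (V_new/V_old).
Step 2:
                    E           X
  init     2.3913e-05      0.2492
  Δ                 0           0
  eq       2.3913e-05      0.2492
  solve Keq expr → x = 0; check Q = 1.0420e+04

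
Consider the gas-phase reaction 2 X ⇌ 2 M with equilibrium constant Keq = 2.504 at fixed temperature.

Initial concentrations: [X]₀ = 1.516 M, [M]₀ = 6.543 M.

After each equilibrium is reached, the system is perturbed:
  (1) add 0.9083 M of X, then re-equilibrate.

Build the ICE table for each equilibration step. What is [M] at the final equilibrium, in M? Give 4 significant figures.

Q₀ = 18.63 vs Keq = 2.504 ⇒ Q>K, reverse
Step 1:
                    X           M
  init          1.516       6.543
  Δ             1.605      -1.605
  eq            3.121       4.938
  solve Keq expr → x = -0.8024; check Q = 2.504
Then add 0.9083 M of X.
Step 2:
                    X           M
  init          4.029       4.938
  Δ           -0.5566      0.5566
  eq            3.472       5.495
  solve Keq expr → x = 0.2783; check Q = 2.504

[M]_eq = 5.495 M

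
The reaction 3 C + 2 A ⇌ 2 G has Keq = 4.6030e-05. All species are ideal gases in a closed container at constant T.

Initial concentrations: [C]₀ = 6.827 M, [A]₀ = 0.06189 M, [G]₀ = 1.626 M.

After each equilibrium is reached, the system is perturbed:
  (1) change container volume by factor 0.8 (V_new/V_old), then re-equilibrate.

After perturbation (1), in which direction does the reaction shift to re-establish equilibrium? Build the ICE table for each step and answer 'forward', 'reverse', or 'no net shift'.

Q₀ = 2.169 vs Keq = 4.6030e-05 ⇒ Q>K, reverse
Step 1:
                    C           A           G
  I             6.827     0.06189       1.626
  C             2.054       1.369      -1.369
  E             8.881       1.431      0.2569
  solve Keq expr → x = -0.6845; check Q = 4.6030e-05
Then change container volume by factor 0.8 (V_new/V_old).
Step 2:
                    C           A           G
  I              11.1       1.789      0.3212
  C           -0.1433    -0.09551     0.09551
  E             10.96       1.693      0.4167
  solve Keq expr → x = 0.04776; check Q = 4.6030e-05

Direction: forward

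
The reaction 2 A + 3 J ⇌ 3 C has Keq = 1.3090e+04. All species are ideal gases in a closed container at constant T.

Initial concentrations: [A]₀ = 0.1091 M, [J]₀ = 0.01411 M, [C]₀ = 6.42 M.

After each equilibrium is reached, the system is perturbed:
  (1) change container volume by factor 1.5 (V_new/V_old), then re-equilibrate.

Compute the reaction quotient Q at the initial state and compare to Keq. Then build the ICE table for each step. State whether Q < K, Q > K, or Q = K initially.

Q₀ = 7.9136e+09; Q > K (proceeds reverse)

Q₀ = 7.9136e+09 vs Keq = 1.3090e+04 ⇒ Q>K, reverse
Step 1:
                   A          J          C
  init        0.1091    0.01411       6.42
  Δ           0.2981     0.4472    -0.4472
  eq          0.4072     0.4613      5.973
  solve Keq expr → x = -0.1491; check Q = 1.3090e+04
Then change container volume by factor 1.5 (V_new/V_old).
Step 2:
                   A          J          C
  init        0.2715     0.3075      3.982
  Δ          0.03778    0.05667   -0.05667
  eq          0.3093     0.3642      3.925
  solve Keq expr → x = -0.01889; check Q = 1.3090e+04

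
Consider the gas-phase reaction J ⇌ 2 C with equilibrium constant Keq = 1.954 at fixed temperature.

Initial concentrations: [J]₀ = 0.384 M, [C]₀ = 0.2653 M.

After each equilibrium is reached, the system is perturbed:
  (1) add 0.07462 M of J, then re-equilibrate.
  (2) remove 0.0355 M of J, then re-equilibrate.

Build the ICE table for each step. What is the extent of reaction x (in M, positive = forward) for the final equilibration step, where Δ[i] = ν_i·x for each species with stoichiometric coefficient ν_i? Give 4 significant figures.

Q₀ = 0.1833 vs Keq = 1.954 ⇒ Q<K, forward
Step 1:
                  J         C
  Initial     0.384    0.2653
  Change    -0.1817    0.3634
  Equil      0.2023    0.6287
  solve Keq expr → x = 0.1817; check Q = 1.954
Then add 0.07462 M of J.
Step 2:
                  J         C
  Initial    0.2769    0.6287
  Change   -0.03173   0.06345
  Equil      0.2452    0.6922
  solve Keq expr → x = 0.03173; check Q = 1.954
Then remove 0.0355 M of J.
Step 3:
                  J         C
  Initial    0.2097    0.6922
  Change    0.01488  -0.02975
  Equil      0.2246    0.6624
  solve Keq expr → x = -0.01488; check Q = 1.954

x = -0.01488 M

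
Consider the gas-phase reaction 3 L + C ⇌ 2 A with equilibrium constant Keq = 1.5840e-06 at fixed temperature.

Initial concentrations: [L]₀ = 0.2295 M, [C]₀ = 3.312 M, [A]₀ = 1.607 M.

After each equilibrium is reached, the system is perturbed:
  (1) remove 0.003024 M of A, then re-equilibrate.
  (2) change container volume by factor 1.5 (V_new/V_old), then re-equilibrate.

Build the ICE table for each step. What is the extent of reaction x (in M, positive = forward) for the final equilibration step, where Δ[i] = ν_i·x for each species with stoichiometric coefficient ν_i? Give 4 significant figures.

Q₀ = 64.5 vs Keq = 1.5840e-06 ⇒ Q>K, reverse
Step 1:
                   L          C          A
  init        0.2295      3.312      1.607
  Δ            2.394     0.7981     -1.596
  eq           2.624       4.11    0.01084
  solve Keq expr → x = -0.7981; check Q = 1.5840e-06
Then remove 0.003024 M of A.
Step 2:
                   L          C          A
  init         2.624       4.11    0.00782
  Δ        -0.004491  -0.001497   0.002994
  eq           2.619      4.109    0.01081
  solve Keq expr → x = 0.001497; check Q = 1.5840e-06
Then change container volume by factor 1.5 (V_new/V_old).
Step 3:
                   L          C          A
  init         1.746      2.739   0.007209
  Δ         0.003581   0.001194  -0.002387
  eq            1.75       2.74   0.004822
  solve Keq expr → x = -0.001194; check Q = 1.5840e-06

x = -0.001194 M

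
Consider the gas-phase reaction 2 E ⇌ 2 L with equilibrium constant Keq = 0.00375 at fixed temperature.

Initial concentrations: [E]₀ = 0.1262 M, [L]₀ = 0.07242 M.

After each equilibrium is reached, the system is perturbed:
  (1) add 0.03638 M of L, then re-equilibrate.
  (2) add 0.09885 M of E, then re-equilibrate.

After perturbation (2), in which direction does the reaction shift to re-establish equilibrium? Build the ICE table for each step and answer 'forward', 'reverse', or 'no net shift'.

Direction: forward

Q₀ = 0.3293 vs Keq = 0.00375 ⇒ Q>K, reverse
Step 1:
                    E           L
  init         0.1262     0.07242
  Δ           0.06096    -0.06096
  eq           0.1872     0.01146
  solve Keq expr → x = -0.03048; check Q = 0.00375
Then add 0.03638 M of L.
Step 2:
                    E           L
  init         0.1872     0.04784
  Δ           0.03428    -0.03428
  eq           0.2214     0.01356
  solve Keq expr → x = -0.01714; check Q = 0.00375
Then add 0.09885 M of E.
Step 3:
                    E           L
  init         0.3203     0.01356
  Δ         -0.005704    0.005704
  eq           0.3146     0.01926
  solve Keq expr → x = 0.002852; check Q = 0.00375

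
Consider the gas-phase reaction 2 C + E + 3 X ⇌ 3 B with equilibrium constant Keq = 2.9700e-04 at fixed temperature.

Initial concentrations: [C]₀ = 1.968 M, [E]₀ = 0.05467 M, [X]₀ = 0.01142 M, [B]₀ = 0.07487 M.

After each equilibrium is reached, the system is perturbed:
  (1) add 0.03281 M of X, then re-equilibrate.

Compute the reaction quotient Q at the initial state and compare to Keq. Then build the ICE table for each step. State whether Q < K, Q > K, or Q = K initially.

Q₀ = 1331; Q > K (proceeds reverse)

Q₀ = 1331 vs Keq = 2.9700e-04 ⇒ Q>K, reverse
Step 1:
                  C         E         X         B
  init        1.968   0.05467   0.01142   0.07487
  Δ         0.04741    0.0237   0.07111  -0.07111
  eq          2.015   0.07837   0.08253   0.00376
  solve Keq expr → x = -0.0237; check Q = 2.9700e-04
Then add 0.03281 M of X.
Step 2:
                  C         E         X         B
  init        2.015   0.07837    0.1153   0.00376
  Δ       -9.4536e-04 -4.7268e-04 -0.001418  0.001418
  eq          2.014    0.0779    0.1139  0.005178
  solve Keq expr → x = 4.7268e-04; check Q = 2.9700e-04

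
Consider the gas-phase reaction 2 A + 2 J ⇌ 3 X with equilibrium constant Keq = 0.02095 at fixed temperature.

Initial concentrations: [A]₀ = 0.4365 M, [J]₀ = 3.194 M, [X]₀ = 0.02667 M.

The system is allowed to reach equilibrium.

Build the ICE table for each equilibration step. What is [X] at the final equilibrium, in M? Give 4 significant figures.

[X]_eq = 0.2516 M

Q₀ = 9.7596e-06 vs Keq = 0.02095 ⇒ Q<K, forward
Step 1:
                   A          J          X
  I           0.4365      3.194    0.02667
  C            -0.15      -0.15      0.225
  E           0.2865      3.044     0.2516
  solve Keq expr → x = 0.07499; check Q = 0.02095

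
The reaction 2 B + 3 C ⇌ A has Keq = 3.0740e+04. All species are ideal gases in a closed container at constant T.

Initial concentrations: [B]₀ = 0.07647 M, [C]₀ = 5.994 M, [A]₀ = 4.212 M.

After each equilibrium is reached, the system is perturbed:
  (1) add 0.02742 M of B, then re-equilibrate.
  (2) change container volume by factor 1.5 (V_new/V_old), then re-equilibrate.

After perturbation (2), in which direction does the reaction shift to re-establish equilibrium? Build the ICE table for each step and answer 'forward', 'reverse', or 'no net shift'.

Q₀ = 3.345 vs Keq = 3.0740e+04 ⇒ Q<K, forward
Step 1:
                    B           C           A
  Initial     0.07647       5.994       4.212
  Change     -0.07565     -0.1135     0.03782
  Equil    8.2453e-04       5.881        4.25
  solve Keq expr → x = 0.03782; check Q = 3.0740e+04
Then add 0.02742 M of B.
Step 2:
                    B           C           A
  Initial     0.02824       5.881        4.25
  Change     -0.02741    -0.04111      0.0137
  Equil    8.3460e-04       5.839       4.264
  solve Keq expr → x = 0.0137; check Q = 3.0740e+04
Then change container volume by factor 1.5 (V_new/V_old).
Step 3:
                    B           C           A
  Initial  5.5640e-04       3.893       2.842
  Change   6.9492e-04    0.001042 -3.4746e-04
  Equil      0.001251       3.894       2.842
  solve Keq expr → x = -3.4746e-04; check Q = 3.0740e+04

Direction: reverse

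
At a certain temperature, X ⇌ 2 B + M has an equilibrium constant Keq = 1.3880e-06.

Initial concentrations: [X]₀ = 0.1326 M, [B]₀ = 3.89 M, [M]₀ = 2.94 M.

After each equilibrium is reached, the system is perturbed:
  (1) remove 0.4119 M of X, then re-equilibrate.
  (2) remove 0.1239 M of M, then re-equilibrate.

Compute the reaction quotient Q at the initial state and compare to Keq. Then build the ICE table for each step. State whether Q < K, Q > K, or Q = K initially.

Q₀ = 335.5; Q > K (proceeds reverse)

Q₀ = 335.5 vs Keq = 1.3880e-06 ⇒ Q>K, reverse
Step 1:
                  X         B         M
  Initial    0.1326      3.89      2.94
  Change      1.944    -3.888    -1.944
  Equil       2.077  0.001701    0.9959
  solve Keq expr → x = -1.944; check Q = 1.3880e-06
Then remove 0.4119 M of X.
Step 2:
                  X         B         M
  Initial     1.665  0.001701    0.9959
  Change  8.8963e-05 -1.7793e-04 -8.8963e-05
  Equil       1.665  0.001523    0.9958
  solve Keq expr → x = -8.8963e-05; check Q = 1.3880e-06
Then remove 0.1239 M of M.
Step 3:
                  X         B         M
  Initial     1.665  0.001523    0.8719
  Change  -5.2288e-05 1.0458e-04 5.2288e-05
  Equil       1.665  0.001628    0.8719
  solve Keq expr → x = 5.2288e-05; check Q = 1.3880e-06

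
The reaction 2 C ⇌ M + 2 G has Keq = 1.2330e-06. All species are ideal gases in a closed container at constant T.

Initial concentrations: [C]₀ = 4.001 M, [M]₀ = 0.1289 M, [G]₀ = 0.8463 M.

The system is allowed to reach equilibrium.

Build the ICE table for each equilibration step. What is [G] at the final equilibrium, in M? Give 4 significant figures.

[G]_eq = 0.5886 M

Q₀ = 0.005767 vs Keq = 1.2330e-06 ⇒ Q>K, reverse
Step 1:
                  C         M         G
  I           4.001    0.1289    0.8463
  C          0.2577   -0.1288   -0.2577
  E           4.259 6.4540e-05    0.5886
  solve Keq expr → x = -0.1288; check Q = 1.2330e-06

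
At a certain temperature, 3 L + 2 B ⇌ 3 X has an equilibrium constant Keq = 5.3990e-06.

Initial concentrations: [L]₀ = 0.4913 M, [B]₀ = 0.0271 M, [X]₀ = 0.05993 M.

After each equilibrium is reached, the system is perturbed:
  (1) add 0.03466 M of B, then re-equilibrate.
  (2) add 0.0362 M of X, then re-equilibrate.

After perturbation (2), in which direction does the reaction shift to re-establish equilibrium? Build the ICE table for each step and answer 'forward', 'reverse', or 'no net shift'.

Direction: reverse

Q₀ = 2.471 vs Keq = 5.3990e-06 ⇒ Q>K, reverse
Step 1:
                    L           B           X
  I            0.4913      0.0271     0.05993
  C           0.05836      0.0389    -0.05836
  E            0.5497       0.066    0.001575
  solve Keq expr → x = -0.01945; check Q = 5.3990e-06
Then add 0.03466 M of B.
Step 2:
                    L           B           X
  I            0.5497      0.1007    0.001575
  C       -5.0520e-04 -3.3680e-04  5.0520e-04
  E            0.5491      0.1003     0.00208
  solve Keq expr → x = 1.6840e-04; check Q = 5.3990e-06
Then add 0.0362 M of X.
Step 3:
                    L           B           X
  I            0.5491      0.1003     0.03828
  C           0.03573     0.02382    -0.03573
  E            0.5849      0.1241    0.002553
  solve Keq expr → x = -0.01191; check Q = 5.3990e-06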